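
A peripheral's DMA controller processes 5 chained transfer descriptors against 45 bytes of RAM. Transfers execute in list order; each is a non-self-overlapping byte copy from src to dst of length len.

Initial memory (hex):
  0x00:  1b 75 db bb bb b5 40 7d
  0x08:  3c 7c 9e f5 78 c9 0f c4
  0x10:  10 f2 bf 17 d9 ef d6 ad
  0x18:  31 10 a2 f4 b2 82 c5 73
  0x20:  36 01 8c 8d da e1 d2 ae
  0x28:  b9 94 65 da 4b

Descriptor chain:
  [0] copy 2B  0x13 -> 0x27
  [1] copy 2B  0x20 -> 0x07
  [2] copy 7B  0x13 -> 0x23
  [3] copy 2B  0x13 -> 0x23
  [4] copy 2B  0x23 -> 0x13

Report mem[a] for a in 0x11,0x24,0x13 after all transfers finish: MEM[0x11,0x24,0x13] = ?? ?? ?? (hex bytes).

#0 dst[0x27+2] := {0x17,0xd9}
#1 dst[0x07+2] := {0x36,0x01}
#2 dst[0x23+7] := {0x17,0xd9,0xef,0xd6,0xad,0x31,0x10}
#3 dst[0x23+2] := {0x17,0xd9}
#4 dst[0x13+2] := {0x17,0xd9}
query mem[0x11]=0xf2, mem[0x24]=0xd9, mem[0x13]=0x17

MEM[0x11,0x24,0x13] = f2 d9 17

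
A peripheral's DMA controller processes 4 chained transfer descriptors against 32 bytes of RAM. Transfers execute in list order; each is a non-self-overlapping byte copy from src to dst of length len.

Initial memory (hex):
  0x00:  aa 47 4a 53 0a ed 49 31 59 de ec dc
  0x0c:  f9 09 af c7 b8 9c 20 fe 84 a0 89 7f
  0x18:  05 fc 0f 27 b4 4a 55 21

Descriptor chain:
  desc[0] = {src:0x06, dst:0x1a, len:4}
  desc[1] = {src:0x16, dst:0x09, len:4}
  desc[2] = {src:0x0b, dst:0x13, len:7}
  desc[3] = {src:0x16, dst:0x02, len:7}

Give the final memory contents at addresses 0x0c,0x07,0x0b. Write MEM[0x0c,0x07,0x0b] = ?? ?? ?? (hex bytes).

MEM[0x0c,0x07,0x0b] = fc 31 05

[0] 0x06->0x1a len=4 : 49 31 59 de
[1] 0x16->0x09 len=4 : 89 7f 05 fc
[2] 0x0b->0x13 len=7 : 05 fc 09 af c7 b8 9c
[3] 0x16->0x02 len=7 : af c7 b8 9c 49 31 59
query mem[0x0c]=0xfc, mem[0x07]=0x31, mem[0x0b]=0x05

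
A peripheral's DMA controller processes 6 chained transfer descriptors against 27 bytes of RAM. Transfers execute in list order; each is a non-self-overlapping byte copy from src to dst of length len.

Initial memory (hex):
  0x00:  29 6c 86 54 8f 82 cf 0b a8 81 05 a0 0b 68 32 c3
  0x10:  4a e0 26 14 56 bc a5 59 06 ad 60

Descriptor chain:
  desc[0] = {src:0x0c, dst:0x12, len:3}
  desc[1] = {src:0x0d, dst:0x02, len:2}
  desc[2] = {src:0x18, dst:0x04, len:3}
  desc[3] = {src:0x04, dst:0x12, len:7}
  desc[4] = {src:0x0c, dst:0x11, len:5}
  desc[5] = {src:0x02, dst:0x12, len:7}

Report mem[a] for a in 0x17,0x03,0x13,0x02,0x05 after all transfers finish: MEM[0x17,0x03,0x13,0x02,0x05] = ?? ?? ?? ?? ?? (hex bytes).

MEM[0x17,0x03,0x13,0x02,0x05] = 0b 32 32 68 ad

[0] 0x0c->0x12 len=3 : 0b 68 32
[1] 0x0d->0x02 len=2 : 68 32
[2] 0x18->0x04 len=3 : 06 ad 60
[3] 0x04->0x12 len=7 : 06 ad 60 0b a8 81 05
[4] 0x0c->0x11 len=5 : 0b 68 32 c3 4a
[5] 0x02->0x12 len=7 : 68 32 06 ad 60 0b a8
query mem[0x17]=0x0b, mem[0x03]=0x32, mem[0x13]=0x32, mem[0x02]=0x68, mem[0x05]=0xad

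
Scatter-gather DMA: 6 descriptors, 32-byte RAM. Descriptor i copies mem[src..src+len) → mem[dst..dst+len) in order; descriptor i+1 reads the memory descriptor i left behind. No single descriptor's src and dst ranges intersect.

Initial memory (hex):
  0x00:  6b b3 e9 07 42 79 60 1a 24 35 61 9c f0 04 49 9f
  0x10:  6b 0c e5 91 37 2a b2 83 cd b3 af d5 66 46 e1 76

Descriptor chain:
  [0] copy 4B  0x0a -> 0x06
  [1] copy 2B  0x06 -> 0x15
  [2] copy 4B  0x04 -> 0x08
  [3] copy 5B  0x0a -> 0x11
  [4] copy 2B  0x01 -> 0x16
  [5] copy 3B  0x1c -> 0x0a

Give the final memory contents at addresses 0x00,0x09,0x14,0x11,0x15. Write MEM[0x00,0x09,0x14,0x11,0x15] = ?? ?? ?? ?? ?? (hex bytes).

D0: mem[0x06..0x09] <- [61 9c f0 04]
D1: mem[0x15..0x16] <- [61 9c]
D2: mem[0x08..0x0b] <- [42 79 61 9c]
D3: mem[0x11..0x15] <- [61 9c f0 04 49]
D4: mem[0x16..0x17] <- [b3 e9]
D5: mem[0x0a..0x0c] <- [66 46 e1]
query mem[0x00]=0x6b, mem[0x09]=0x79, mem[0x14]=0x04, mem[0x11]=0x61, mem[0x15]=0x49

MEM[0x00,0x09,0x14,0x11,0x15] = 6b 79 04 61 49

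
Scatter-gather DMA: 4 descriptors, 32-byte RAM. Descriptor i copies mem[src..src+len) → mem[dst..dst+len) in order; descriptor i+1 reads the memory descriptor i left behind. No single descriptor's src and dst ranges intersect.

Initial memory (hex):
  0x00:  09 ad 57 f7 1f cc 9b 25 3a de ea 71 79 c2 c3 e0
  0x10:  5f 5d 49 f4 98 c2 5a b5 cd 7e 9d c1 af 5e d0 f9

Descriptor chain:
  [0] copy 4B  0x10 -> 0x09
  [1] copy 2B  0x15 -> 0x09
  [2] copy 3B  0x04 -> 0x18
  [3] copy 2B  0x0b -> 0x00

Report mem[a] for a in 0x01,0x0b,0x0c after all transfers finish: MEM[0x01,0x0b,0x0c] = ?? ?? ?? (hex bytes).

[0] 0x10->0x09 len=4 : 5f 5d 49 f4
[1] 0x15->0x09 len=2 : c2 5a
[2] 0x04->0x18 len=3 : 1f cc 9b
[3] 0x0b->0x00 len=2 : 49 f4
query mem[0x01]=0xf4, mem[0x0b]=0x49, mem[0x0c]=0xf4

MEM[0x01,0x0b,0x0c] = f4 49 f4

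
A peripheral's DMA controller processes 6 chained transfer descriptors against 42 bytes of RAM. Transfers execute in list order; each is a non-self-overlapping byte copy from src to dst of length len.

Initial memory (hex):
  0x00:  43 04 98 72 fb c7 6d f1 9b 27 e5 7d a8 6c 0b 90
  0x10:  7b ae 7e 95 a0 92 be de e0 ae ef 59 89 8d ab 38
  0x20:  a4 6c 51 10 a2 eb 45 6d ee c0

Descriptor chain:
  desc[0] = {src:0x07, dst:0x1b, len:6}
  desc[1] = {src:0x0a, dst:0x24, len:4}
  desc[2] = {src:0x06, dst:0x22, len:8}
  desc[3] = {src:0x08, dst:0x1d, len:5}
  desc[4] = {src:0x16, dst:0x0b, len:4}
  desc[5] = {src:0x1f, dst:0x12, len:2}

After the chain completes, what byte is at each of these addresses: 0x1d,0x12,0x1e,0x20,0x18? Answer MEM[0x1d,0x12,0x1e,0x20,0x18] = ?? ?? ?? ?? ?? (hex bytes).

MEM[0x1d,0x12,0x1e,0x20,0x18] = 9b e5 27 7d e0

D0: mem[0x1b..0x20] <- [f1 9b 27 e5 7d a8]
D1: mem[0x24..0x27] <- [e5 7d a8 6c]
D2: mem[0x22..0x29] <- [6d f1 9b 27 e5 7d a8 6c]
D3: mem[0x1d..0x21] <- [9b 27 e5 7d a8]
D4: mem[0x0b..0x0e] <- [be de e0 ae]
D5: mem[0x12..0x13] <- [e5 7d]
query mem[0x1d]=0x9b, mem[0x12]=0xe5, mem[0x1e]=0x27, mem[0x20]=0x7d, mem[0x18]=0xe0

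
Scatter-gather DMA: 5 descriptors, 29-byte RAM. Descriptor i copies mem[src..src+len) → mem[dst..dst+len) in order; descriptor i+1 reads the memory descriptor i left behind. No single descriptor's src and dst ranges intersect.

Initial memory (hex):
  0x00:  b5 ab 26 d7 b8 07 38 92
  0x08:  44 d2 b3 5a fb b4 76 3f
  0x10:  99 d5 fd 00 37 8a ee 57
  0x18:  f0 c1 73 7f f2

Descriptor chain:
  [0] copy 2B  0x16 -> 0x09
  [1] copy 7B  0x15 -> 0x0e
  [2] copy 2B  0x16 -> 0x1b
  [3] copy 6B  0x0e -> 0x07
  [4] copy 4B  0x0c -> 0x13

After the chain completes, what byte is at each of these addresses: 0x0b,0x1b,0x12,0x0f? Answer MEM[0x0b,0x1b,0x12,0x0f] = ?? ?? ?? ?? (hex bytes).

MEM[0x0b,0x1b,0x12,0x0f] = c1 ee c1 ee

[0] 0x16->0x09 len=2 : ee 57
[1] 0x15->0x0e len=7 : 8a ee 57 f0 c1 73 7f
[2] 0x16->0x1b len=2 : ee 57
[3] 0x0e->0x07 len=6 : 8a ee 57 f0 c1 73
[4] 0x0c->0x13 len=4 : 73 b4 8a ee
query mem[0x0b]=0xc1, mem[0x1b]=0xee, mem[0x12]=0xc1, mem[0x0f]=0xee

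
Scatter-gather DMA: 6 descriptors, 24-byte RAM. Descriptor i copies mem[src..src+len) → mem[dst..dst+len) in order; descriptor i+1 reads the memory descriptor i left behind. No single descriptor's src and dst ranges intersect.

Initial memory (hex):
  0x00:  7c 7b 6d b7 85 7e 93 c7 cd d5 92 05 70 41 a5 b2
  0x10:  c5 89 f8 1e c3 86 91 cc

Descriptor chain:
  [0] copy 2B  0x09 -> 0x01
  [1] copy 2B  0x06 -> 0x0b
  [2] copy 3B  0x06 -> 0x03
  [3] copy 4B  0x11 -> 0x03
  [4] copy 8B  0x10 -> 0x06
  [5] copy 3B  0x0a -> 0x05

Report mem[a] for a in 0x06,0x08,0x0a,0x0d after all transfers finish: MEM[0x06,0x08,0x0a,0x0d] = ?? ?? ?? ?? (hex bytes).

[0] 0x09->0x01 len=2 : d5 92
[1] 0x06->0x0b len=2 : 93 c7
[2] 0x06->0x03 len=3 : 93 c7 cd
[3] 0x11->0x03 len=4 : 89 f8 1e c3
[4] 0x10->0x06 len=8 : c5 89 f8 1e c3 86 91 cc
[5] 0x0a->0x05 len=3 : c3 86 91
query mem[0x06]=0x86, mem[0x08]=0xf8, mem[0x0a]=0xc3, mem[0x0d]=0xcc

MEM[0x06,0x08,0x0a,0x0d] = 86 f8 c3 cc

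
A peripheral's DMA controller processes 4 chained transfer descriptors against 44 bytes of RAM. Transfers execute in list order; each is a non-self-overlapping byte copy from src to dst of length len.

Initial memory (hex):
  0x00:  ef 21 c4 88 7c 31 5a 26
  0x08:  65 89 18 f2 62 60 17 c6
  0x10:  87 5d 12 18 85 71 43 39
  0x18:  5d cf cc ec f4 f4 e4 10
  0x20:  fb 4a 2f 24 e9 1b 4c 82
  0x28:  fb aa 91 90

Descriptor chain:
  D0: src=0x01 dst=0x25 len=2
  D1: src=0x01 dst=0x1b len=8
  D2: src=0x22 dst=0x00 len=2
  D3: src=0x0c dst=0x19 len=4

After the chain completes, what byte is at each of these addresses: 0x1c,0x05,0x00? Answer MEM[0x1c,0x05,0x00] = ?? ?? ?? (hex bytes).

MEM[0x1c,0x05,0x00] = c6 31 65

#0 dst[0x25+2] := {0x21,0xc4}
#1 dst[0x1b+8] := {0x21,0xc4,0x88,0x7c,0x31,0x5a,0x26,0x65}
#2 dst[0x00+2] := {0x65,0x24}
#3 dst[0x19+4] := {0x62,0x60,0x17,0xc6}
query mem[0x1c]=0xc6, mem[0x05]=0x31, mem[0x00]=0x65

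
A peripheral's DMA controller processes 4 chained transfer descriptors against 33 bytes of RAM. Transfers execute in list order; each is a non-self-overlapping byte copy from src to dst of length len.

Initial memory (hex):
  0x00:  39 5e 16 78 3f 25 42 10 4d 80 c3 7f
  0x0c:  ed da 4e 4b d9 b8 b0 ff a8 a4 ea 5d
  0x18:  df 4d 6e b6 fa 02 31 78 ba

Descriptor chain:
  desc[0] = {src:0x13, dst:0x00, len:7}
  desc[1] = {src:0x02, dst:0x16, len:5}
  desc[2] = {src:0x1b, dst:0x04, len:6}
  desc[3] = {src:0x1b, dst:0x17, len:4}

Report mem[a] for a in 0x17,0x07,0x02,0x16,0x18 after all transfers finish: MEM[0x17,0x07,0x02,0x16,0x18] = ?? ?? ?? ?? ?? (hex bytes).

D0: mem[0x00..0x06] <- [ff a8 a4 ea 5d df 4d]
D1: mem[0x16..0x1a] <- [a4 ea 5d df 4d]
D2: mem[0x04..0x09] <- [b6 fa 02 31 78 ba]
D3: mem[0x17..0x1a] <- [b6 fa 02 31]
query mem[0x17]=0xb6, mem[0x07]=0x31, mem[0x02]=0xa4, mem[0x16]=0xa4, mem[0x18]=0xfa

MEM[0x17,0x07,0x02,0x16,0x18] = b6 31 a4 a4 fa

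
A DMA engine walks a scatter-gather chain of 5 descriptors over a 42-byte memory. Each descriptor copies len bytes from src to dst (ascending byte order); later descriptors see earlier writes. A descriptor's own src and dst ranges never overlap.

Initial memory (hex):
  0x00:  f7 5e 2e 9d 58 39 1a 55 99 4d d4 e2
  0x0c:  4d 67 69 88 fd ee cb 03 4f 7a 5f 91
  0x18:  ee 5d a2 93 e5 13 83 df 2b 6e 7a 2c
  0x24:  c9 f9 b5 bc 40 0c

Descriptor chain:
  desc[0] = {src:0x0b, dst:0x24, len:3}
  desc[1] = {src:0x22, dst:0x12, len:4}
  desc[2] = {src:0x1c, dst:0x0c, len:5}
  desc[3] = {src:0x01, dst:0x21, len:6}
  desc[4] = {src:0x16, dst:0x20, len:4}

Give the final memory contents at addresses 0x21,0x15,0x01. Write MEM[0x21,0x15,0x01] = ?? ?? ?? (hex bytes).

#0 dst[0x24+3] := {0xe2,0x4d,0x67}
#1 dst[0x12+4] := {0x7a,0x2c,0xe2,0x4d}
#2 dst[0x0c+5] := {0xe5,0x13,0x83,0xdf,0x2b}
#3 dst[0x21+6] := {0x5e,0x2e,0x9d,0x58,0x39,0x1a}
#4 dst[0x20+4] := {0x5f,0x91,0xee,0x5d}
query mem[0x21]=0x91, mem[0x15]=0x4d, mem[0x01]=0x5e

MEM[0x21,0x15,0x01] = 91 4d 5e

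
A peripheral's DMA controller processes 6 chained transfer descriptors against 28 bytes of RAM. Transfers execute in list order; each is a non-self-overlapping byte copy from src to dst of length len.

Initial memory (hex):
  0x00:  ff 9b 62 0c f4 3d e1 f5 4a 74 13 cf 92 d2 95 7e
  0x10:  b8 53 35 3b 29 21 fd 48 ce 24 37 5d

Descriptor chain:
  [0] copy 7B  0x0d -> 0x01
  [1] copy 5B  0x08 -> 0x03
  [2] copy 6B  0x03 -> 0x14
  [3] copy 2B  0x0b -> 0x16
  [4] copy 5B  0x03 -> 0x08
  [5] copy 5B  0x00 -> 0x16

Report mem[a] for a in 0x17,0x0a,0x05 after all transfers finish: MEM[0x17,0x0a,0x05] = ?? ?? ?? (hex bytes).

MEM[0x17,0x0a,0x05] = d2 13 13

[0] 0x0d->0x01 len=7 : d2 95 7e b8 53 35 3b
[1] 0x08->0x03 len=5 : 4a 74 13 cf 92
[2] 0x03->0x14 len=6 : 4a 74 13 cf 92 4a
[3] 0x0b->0x16 len=2 : cf 92
[4] 0x03->0x08 len=5 : 4a 74 13 cf 92
[5] 0x00->0x16 len=5 : ff d2 95 4a 74
query mem[0x17]=0xd2, mem[0x0a]=0x13, mem[0x05]=0x13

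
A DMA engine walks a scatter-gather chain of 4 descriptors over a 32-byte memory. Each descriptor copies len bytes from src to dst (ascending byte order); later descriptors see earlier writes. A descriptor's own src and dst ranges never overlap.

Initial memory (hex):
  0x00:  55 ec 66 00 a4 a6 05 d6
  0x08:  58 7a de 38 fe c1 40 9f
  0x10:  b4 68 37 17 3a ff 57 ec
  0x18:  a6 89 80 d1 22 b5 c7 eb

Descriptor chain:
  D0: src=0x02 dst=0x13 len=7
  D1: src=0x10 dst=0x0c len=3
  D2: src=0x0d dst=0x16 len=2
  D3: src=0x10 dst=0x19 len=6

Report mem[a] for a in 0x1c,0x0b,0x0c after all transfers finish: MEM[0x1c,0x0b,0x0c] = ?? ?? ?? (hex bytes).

  after D0: wrote 7B at 0x13 = 6600a4a605d658
  after D1: wrote 3B at 0x0c = b46837
  after D2: wrote 2B at 0x16 = 6837
  after D3: wrote 6B at 0x19 = b468376600a4
query mem[0x1c]=0x66, mem[0x0b]=0x38, mem[0x0c]=0xb4

MEM[0x1c,0x0b,0x0c] = 66 38 b4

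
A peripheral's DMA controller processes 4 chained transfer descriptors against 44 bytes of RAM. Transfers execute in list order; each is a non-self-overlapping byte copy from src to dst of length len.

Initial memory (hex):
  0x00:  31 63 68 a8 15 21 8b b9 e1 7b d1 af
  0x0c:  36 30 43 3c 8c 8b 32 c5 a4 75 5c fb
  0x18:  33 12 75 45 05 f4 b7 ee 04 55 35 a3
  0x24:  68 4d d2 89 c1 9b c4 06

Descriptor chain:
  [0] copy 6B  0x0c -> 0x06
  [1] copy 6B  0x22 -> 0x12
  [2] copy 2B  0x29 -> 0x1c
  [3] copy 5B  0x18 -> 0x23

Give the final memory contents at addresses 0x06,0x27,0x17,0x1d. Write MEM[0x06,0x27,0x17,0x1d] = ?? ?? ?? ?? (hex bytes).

[0] 0x0c->0x06 len=6 : 36 30 43 3c 8c 8b
[1] 0x22->0x12 len=6 : 35 a3 68 4d d2 89
[2] 0x29->0x1c len=2 : 9b c4
[3] 0x18->0x23 len=5 : 33 12 75 45 9b
query mem[0x06]=0x36, mem[0x27]=0x9b, mem[0x17]=0x89, mem[0x1d]=0xc4

MEM[0x06,0x27,0x17,0x1d] = 36 9b 89 c4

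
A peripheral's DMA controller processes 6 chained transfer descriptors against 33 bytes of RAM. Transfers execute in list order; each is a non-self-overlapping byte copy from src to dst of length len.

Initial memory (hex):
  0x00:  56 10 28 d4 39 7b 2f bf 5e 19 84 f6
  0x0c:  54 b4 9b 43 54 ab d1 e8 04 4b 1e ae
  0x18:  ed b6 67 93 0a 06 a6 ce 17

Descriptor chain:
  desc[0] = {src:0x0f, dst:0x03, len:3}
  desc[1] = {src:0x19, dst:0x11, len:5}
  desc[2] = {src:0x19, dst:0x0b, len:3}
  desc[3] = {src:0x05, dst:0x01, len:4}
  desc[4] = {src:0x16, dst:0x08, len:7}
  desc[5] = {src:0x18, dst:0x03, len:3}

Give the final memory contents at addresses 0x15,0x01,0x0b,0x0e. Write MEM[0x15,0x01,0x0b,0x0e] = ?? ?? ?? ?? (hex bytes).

  after D0: wrote 3B at 0x03 = 4354ab
  after D1: wrote 5B at 0x11 = b667930a06
  after D2: wrote 3B at 0x0b = b66793
  after D3: wrote 4B at 0x01 = ab2fbf5e
  after D4: wrote 7B at 0x08 = 1eaeedb667930a
  after D5: wrote 3B at 0x03 = edb667
query mem[0x15]=0x06, mem[0x01]=0xab, mem[0x0b]=0xb6, mem[0x0e]=0x0a

MEM[0x15,0x01,0x0b,0x0e] = 06 ab b6 0a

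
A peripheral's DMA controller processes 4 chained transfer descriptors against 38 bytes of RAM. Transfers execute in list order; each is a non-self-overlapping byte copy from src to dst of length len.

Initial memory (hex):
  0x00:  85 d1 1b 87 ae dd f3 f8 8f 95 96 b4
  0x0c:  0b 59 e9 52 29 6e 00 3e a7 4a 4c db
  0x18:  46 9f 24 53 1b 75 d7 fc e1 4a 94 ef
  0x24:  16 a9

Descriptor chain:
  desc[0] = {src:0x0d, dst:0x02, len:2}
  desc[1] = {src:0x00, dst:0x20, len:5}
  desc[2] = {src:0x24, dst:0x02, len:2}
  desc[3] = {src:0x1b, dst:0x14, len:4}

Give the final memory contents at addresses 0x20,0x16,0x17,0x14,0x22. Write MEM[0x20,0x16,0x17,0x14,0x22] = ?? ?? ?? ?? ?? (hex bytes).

MEM[0x20,0x16,0x17,0x14,0x22] = 85 75 d7 53 59

  after D0: wrote 2B at 0x02 = 59e9
  after D1: wrote 5B at 0x20 = 85d159e9ae
  after D2: wrote 2B at 0x02 = aea9
  after D3: wrote 4B at 0x14 = 531b75d7
query mem[0x20]=0x85, mem[0x16]=0x75, mem[0x17]=0xd7, mem[0x14]=0x53, mem[0x22]=0x59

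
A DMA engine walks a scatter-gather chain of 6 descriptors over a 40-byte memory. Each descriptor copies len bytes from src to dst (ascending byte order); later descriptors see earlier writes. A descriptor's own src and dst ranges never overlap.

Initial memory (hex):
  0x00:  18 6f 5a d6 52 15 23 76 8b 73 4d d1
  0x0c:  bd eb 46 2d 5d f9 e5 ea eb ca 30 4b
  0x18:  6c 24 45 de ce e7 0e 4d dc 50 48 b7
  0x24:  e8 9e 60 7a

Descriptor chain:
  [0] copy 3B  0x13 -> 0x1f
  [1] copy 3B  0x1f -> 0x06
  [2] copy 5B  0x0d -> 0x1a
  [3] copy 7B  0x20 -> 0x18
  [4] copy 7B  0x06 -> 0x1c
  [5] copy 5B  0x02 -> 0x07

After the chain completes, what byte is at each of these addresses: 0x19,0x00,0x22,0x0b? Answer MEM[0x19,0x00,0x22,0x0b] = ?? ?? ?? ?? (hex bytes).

  after D0: wrote 3B at 0x1f = eaebca
  after D1: wrote 3B at 0x06 = eaebca
  after D2: wrote 5B at 0x1a = eb462d5df9
  after D3: wrote 7B at 0x18 = ebca48b7e89e60
  after D4: wrote 7B at 0x1c = eaebca734dd1bd
  after D5: wrote 5B at 0x07 = 5ad65215ea
query mem[0x19]=0xca, mem[0x00]=0x18, mem[0x22]=0xbd, mem[0x0b]=0xea

MEM[0x19,0x00,0x22,0x0b] = ca 18 bd ea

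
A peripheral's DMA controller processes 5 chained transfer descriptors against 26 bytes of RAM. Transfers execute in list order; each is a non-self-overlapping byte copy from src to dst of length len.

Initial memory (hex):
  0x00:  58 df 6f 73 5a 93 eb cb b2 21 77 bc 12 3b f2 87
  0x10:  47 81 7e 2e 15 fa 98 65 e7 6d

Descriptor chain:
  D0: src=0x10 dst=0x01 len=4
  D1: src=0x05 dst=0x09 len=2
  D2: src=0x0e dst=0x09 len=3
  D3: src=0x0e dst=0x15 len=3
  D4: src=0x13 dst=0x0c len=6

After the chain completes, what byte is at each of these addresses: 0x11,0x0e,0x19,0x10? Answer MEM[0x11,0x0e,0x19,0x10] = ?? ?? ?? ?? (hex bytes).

D0: mem[0x01..0x04] <- [47 81 7e 2e]
D1: mem[0x09..0x0a] <- [93 eb]
D2: mem[0x09..0x0b] <- [f2 87 47]
D3: mem[0x15..0x17] <- [f2 87 47]
D4: mem[0x0c..0x11] <- [2e 15 f2 87 47 e7]
query mem[0x11]=0xe7, mem[0x0e]=0xf2, mem[0x19]=0x6d, mem[0x10]=0x47

MEM[0x11,0x0e,0x19,0x10] = e7 f2 6d 47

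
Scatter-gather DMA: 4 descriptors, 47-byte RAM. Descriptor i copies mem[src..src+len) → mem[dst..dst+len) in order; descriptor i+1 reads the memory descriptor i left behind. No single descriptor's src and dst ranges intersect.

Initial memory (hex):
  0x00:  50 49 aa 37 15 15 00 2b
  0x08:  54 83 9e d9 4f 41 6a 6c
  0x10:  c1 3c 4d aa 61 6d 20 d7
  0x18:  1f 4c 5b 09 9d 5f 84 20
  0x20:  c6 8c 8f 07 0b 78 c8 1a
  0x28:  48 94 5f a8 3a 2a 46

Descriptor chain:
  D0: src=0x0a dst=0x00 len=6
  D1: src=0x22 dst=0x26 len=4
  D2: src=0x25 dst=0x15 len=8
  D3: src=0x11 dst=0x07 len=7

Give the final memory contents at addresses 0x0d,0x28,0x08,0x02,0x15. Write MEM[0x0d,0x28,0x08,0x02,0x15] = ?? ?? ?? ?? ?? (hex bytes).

MEM[0x0d,0x28,0x08,0x02,0x15] = 07 0b 4d 4f 78

[0] 0x0a->0x00 len=6 : 9e d9 4f 41 6a 6c
[1] 0x22->0x26 len=4 : 8f 07 0b 78
[2] 0x25->0x15 len=8 : 78 8f 07 0b 78 5f a8 3a
[3] 0x11->0x07 len=7 : 3c 4d aa 61 78 8f 07
query mem[0x0d]=0x07, mem[0x28]=0x0b, mem[0x08]=0x4d, mem[0x02]=0x4f, mem[0x15]=0x78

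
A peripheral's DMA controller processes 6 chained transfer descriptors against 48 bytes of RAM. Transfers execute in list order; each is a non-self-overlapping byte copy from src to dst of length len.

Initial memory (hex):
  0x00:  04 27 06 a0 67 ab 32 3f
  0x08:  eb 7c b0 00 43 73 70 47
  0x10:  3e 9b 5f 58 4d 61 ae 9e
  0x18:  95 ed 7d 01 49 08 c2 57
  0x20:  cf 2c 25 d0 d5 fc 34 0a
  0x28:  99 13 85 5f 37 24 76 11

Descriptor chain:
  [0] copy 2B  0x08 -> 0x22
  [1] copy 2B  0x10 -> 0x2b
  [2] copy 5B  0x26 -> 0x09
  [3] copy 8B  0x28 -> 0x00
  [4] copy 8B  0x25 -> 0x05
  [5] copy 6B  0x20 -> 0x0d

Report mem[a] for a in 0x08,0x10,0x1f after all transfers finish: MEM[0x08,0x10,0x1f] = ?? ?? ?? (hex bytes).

D0: mem[0x22..0x23] <- [eb 7c]
D1: mem[0x2b..0x2c] <- [3e 9b]
D2: mem[0x09..0x0d] <- [34 0a 99 13 85]
D3: mem[0x00..0x07] <- [99 13 85 3e 9b 24 76 11]
D4: mem[0x05..0x0c] <- [fc 34 0a 99 13 85 3e 9b]
D5: mem[0x0d..0x12] <- [cf 2c eb 7c d5 fc]
query mem[0x08]=0x99, mem[0x10]=0x7c, mem[0x1f]=0x57

MEM[0x08,0x10,0x1f] = 99 7c 57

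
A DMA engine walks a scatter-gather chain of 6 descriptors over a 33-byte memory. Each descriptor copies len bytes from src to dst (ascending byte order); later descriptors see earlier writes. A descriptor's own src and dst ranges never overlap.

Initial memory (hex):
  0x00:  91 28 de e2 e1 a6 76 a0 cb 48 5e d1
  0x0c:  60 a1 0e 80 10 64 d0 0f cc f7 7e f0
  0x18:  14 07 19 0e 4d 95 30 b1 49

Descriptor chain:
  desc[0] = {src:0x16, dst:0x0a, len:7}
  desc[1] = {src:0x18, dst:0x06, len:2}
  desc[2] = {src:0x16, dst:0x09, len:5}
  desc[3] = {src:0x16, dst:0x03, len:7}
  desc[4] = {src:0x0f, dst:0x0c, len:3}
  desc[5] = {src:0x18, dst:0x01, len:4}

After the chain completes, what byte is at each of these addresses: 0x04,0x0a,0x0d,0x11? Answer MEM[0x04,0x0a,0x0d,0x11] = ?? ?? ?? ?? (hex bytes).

MEM[0x04,0x0a,0x0d,0x11] = 0e f0 4d 64

  after D0: wrote 7B at 0x0a = 7ef01407190e4d
  after D1: wrote 2B at 0x06 = 1407
  after D2: wrote 5B at 0x09 = 7ef0140719
  after D3: wrote 7B at 0x03 = 7ef01407190e4d
  after D4: wrote 3B at 0x0c = 0e4d64
  after D5: wrote 4B at 0x01 = 1407190e
query mem[0x04]=0x0e, mem[0x0a]=0xf0, mem[0x0d]=0x4d, mem[0x11]=0x64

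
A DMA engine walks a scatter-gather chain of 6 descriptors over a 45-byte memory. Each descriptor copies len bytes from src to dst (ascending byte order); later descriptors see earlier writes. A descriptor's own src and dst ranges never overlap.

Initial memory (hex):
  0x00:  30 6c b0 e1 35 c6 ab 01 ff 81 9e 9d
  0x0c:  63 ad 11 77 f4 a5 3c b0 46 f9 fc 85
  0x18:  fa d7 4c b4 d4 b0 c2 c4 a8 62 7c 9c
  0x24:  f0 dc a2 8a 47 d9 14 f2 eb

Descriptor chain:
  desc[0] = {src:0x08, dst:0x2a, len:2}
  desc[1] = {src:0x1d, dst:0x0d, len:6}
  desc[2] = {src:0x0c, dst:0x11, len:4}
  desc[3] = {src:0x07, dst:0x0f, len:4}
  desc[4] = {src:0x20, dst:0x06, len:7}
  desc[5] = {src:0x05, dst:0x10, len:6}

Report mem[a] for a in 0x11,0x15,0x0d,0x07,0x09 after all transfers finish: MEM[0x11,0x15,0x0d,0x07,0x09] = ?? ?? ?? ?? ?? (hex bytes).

#0 dst[0x2a+2] := {0xff,0x81}
#1 dst[0x0d+6] := {0xb0,0xc2,0xc4,0xa8,0x62,0x7c}
#2 dst[0x11+4] := {0x63,0xb0,0xc2,0xc4}
#3 dst[0x0f+4] := {0x01,0xff,0x81,0x9e}
#4 dst[0x06+7] := {0xa8,0x62,0x7c,0x9c,0xf0,0xdc,0xa2}
#5 dst[0x10+6] := {0xc6,0xa8,0x62,0x7c,0x9c,0xf0}
query mem[0x11]=0xa8, mem[0x15]=0xf0, mem[0x0d]=0xb0, mem[0x07]=0x62, mem[0x09]=0x9c

MEM[0x11,0x15,0x0d,0x07,0x09] = a8 f0 b0 62 9c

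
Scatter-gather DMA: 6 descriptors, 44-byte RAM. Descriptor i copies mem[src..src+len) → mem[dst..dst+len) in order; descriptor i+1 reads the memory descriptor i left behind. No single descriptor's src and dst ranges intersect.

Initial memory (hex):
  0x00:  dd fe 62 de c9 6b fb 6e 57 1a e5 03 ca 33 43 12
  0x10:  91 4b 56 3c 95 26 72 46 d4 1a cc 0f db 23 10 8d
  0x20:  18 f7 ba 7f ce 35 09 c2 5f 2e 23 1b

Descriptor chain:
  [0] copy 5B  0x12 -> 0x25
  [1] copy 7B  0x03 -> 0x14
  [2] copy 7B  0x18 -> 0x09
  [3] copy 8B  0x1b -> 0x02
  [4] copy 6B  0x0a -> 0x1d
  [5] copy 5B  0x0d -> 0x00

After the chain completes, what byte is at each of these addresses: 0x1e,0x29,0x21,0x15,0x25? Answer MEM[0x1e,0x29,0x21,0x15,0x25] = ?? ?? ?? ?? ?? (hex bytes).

[0] 0x12->0x25 len=5 : 56 3c 95 26 72
[1] 0x03->0x14 len=7 : de c9 6b fb 6e 57 1a
[2] 0x18->0x09 len=7 : 6e 57 1a 0f db 23 10
[3] 0x1b->0x02 len=8 : 0f db 23 10 8d 18 f7 ba
[4] 0x0a->0x1d len=6 : 57 1a 0f db 23 10
[5] 0x0d->0x00 len=5 : db 23 10 91 4b
query mem[0x1e]=0x1a, mem[0x29]=0x72, mem[0x21]=0x23, mem[0x15]=0xc9, mem[0x25]=0x56

MEM[0x1e,0x29,0x21,0x15,0x25] = 1a 72 23 c9 56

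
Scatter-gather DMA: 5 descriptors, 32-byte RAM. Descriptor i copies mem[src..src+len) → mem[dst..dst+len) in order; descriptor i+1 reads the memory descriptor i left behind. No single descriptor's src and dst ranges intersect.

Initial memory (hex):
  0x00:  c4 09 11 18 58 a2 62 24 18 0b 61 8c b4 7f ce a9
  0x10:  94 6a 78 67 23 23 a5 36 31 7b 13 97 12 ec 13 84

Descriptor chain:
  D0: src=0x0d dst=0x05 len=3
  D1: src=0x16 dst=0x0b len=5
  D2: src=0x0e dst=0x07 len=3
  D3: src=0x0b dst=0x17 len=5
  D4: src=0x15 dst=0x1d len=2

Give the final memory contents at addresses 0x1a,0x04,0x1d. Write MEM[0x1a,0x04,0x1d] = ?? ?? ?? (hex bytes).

MEM[0x1a,0x04,0x1d] = 7b 58 23

#0 dst[0x05+3] := {0x7f,0xce,0xa9}
#1 dst[0x0b+5] := {0xa5,0x36,0x31,0x7b,0x13}
#2 dst[0x07+3] := {0x7b,0x13,0x94}
#3 dst[0x17+5] := {0xa5,0x36,0x31,0x7b,0x13}
#4 dst[0x1d+2] := {0x23,0xa5}
query mem[0x1a]=0x7b, mem[0x04]=0x58, mem[0x1d]=0x23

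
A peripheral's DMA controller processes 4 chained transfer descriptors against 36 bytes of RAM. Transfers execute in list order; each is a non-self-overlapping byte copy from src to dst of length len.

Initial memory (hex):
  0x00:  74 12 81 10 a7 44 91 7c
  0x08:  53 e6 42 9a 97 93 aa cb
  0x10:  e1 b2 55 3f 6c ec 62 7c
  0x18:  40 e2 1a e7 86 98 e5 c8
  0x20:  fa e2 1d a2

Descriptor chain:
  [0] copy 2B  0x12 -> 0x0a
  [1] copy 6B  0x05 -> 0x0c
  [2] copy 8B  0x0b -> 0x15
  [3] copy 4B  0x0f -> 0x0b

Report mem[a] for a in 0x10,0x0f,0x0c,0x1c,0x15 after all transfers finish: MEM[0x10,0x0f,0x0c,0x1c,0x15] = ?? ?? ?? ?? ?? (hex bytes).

[0] 0x12->0x0a len=2 : 55 3f
[1] 0x05->0x0c len=6 : 44 91 7c 53 e6 55
[2] 0x0b->0x15 len=8 : 3f 44 91 7c 53 e6 55 55
[3] 0x0f->0x0b len=4 : 53 e6 55 55
query mem[0x10]=0xe6, mem[0x0f]=0x53, mem[0x0c]=0xe6, mem[0x1c]=0x55, mem[0x15]=0x3f

MEM[0x10,0x0f,0x0c,0x1c,0x15] = e6 53 e6 55 3f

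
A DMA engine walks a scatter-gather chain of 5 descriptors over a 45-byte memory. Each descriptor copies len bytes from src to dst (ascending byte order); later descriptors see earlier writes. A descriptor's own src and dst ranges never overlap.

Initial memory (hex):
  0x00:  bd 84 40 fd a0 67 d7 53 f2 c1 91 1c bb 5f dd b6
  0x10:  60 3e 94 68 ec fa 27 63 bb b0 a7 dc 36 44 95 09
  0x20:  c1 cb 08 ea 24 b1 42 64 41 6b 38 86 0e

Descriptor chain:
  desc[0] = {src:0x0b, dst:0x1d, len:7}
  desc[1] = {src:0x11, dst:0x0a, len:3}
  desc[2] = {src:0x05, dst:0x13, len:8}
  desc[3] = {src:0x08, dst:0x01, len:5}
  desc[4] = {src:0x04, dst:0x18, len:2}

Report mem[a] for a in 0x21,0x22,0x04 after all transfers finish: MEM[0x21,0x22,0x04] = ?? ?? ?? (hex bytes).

[0] 0x0b->0x1d len=7 : 1c bb 5f dd b6 60 3e
[1] 0x11->0x0a len=3 : 3e 94 68
[2] 0x05->0x13 len=8 : 67 d7 53 f2 c1 3e 94 68
[3] 0x08->0x01 len=5 : f2 c1 3e 94 68
[4] 0x04->0x18 len=2 : 94 68
query mem[0x21]=0xb6, mem[0x22]=0x60, mem[0x04]=0x94

MEM[0x21,0x22,0x04] = b6 60 94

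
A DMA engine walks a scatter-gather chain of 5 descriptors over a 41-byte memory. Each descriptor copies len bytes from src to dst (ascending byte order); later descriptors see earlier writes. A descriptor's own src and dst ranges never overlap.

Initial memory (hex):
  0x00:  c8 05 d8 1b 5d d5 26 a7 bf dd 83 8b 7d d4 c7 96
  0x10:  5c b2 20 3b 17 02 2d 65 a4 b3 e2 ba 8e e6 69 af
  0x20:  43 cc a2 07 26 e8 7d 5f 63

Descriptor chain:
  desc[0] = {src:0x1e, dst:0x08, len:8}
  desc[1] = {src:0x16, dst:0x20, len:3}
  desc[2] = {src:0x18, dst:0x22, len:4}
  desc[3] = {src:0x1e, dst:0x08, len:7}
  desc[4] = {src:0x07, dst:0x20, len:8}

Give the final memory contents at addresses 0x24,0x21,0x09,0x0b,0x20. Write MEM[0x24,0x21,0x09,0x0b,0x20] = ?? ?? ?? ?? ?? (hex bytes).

  after D0: wrote 8B at 0x08 = 69af43cca20726e8
  after D1: wrote 3B at 0x20 = 2d65a4
  after D2: wrote 4B at 0x22 = a4b3e2ba
  after D3: wrote 7B at 0x08 = 69af2d65a4b3e2
  after D4: wrote 8B at 0x20 = a769af2d65a4b3e2
query mem[0x24]=0x65, mem[0x21]=0x69, mem[0x09]=0xaf, mem[0x0b]=0x65, mem[0x20]=0xa7

MEM[0x24,0x21,0x09,0x0b,0x20] = 65 69 af 65 a7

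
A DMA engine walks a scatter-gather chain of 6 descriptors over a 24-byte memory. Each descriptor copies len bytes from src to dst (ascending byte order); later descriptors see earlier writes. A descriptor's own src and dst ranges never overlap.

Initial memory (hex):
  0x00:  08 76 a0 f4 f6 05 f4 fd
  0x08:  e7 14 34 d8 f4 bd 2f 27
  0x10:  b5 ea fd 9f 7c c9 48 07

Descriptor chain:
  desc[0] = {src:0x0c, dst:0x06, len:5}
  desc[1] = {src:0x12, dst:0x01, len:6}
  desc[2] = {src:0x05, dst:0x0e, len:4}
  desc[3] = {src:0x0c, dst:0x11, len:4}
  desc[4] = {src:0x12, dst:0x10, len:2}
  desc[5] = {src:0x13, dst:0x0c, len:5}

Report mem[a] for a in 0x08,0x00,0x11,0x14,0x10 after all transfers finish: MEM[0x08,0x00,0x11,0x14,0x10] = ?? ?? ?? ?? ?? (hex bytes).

D0: mem[0x06..0x0a] <- [f4 bd 2f 27 b5]
D1: mem[0x01..0x06] <- [fd 9f 7c c9 48 07]
D2: mem[0x0e..0x11] <- [48 07 bd 2f]
D3: mem[0x11..0x14] <- [f4 bd 48 07]
D4: mem[0x10..0x11] <- [bd 48]
D5: mem[0x0c..0x10] <- [48 07 c9 48 07]
query mem[0x08]=0x2f, mem[0x00]=0x08, mem[0x11]=0x48, mem[0x14]=0x07, mem[0x10]=0x07

MEM[0x08,0x00,0x11,0x14,0x10] = 2f 08 48 07 07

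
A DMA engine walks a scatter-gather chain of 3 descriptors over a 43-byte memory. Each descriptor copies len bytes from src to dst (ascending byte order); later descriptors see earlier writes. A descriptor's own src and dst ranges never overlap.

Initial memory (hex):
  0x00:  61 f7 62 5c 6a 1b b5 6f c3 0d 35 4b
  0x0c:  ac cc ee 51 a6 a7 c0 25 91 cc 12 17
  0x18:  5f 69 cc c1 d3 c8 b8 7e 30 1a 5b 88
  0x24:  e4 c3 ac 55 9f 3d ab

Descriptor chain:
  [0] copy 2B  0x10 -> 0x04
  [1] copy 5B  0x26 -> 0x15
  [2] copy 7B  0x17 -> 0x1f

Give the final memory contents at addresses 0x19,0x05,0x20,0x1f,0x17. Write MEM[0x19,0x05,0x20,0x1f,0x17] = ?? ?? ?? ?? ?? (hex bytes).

MEM[0x19,0x05,0x20,0x1f,0x17] = ab a7 3d 9f 9f

[0] 0x10->0x04 len=2 : a6 a7
[1] 0x26->0x15 len=5 : ac 55 9f 3d ab
[2] 0x17->0x1f len=7 : 9f 3d ab cc c1 d3 c8
query mem[0x19]=0xab, mem[0x05]=0xa7, mem[0x20]=0x3d, mem[0x1f]=0x9f, mem[0x17]=0x9f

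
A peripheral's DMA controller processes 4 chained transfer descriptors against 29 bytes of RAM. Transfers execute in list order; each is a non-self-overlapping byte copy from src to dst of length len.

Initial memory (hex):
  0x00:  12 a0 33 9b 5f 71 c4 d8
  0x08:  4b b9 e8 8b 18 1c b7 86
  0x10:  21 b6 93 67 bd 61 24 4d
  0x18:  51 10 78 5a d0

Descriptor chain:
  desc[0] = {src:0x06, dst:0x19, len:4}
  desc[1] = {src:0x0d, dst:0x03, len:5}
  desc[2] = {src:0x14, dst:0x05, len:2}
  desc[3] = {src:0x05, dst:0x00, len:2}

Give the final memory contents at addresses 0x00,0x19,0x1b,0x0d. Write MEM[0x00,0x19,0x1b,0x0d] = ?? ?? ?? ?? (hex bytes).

MEM[0x00,0x19,0x1b,0x0d] = bd c4 4b 1c

[0] 0x06->0x19 len=4 : c4 d8 4b b9
[1] 0x0d->0x03 len=5 : 1c b7 86 21 b6
[2] 0x14->0x05 len=2 : bd 61
[3] 0x05->0x00 len=2 : bd 61
query mem[0x00]=0xbd, mem[0x19]=0xc4, mem[0x1b]=0x4b, mem[0x0d]=0x1c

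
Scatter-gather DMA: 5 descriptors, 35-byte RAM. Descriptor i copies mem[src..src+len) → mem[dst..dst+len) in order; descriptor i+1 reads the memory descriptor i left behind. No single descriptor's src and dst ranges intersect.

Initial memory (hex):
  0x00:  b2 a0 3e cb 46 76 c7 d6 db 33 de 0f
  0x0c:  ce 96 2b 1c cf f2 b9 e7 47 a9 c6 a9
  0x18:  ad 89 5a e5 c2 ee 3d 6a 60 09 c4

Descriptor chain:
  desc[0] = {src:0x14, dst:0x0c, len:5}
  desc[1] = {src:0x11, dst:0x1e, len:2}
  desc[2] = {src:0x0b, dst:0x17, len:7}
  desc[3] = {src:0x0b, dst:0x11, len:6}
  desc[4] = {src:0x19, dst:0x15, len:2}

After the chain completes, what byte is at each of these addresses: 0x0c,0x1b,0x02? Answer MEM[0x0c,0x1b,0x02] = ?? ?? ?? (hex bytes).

MEM[0x0c,0x1b,0x02] = 47 a9 3e

[0] 0x14->0x0c len=5 : 47 a9 c6 a9 ad
[1] 0x11->0x1e len=2 : f2 b9
[2] 0x0b->0x17 len=7 : 0f 47 a9 c6 a9 ad f2
[3] 0x0b->0x11 len=6 : 0f 47 a9 c6 a9 ad
[4] 0x19->0x15 len=2 : a9 c6
query mem[0x0c]=0x47, mem[0x1b]=0xa9, mem[0x02]=0x3e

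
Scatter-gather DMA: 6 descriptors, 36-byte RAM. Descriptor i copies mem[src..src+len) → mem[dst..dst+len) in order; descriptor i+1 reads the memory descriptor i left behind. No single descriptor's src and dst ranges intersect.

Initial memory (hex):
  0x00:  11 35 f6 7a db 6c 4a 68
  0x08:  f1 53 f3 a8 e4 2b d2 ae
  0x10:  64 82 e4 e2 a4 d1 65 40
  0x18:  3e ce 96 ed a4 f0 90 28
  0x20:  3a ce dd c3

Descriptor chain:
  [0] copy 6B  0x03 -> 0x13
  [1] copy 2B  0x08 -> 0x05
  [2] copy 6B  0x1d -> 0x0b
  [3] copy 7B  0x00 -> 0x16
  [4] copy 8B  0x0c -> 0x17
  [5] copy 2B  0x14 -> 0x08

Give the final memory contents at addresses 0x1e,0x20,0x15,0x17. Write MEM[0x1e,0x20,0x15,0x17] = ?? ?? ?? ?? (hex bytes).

D0: mem[0x13..0x18] <- [7a db 6c 4a 68 f1]
D1: mem[0x05..0x06] <- [f1 53]
D2: mem[0x0b..0x10] <- [f0 90 28 3a ce dd]
D3: mem[0x16..0x1c] <- [11 35 f6 7a db f1 53]
D4: mem[0x17..0x1e] <- [90 28 3a ce dd 82 e4 7a]
D5: mem[0x08..0x09] <- [db 6c]
query mem[0x1e]=0x7a, mem[0x20]=0x3a, mem[0x15]=0x6c, mem[0x17]=0x90

MEM[0x1e,0x20,0x15,0x17] = 7a 3a 6c 90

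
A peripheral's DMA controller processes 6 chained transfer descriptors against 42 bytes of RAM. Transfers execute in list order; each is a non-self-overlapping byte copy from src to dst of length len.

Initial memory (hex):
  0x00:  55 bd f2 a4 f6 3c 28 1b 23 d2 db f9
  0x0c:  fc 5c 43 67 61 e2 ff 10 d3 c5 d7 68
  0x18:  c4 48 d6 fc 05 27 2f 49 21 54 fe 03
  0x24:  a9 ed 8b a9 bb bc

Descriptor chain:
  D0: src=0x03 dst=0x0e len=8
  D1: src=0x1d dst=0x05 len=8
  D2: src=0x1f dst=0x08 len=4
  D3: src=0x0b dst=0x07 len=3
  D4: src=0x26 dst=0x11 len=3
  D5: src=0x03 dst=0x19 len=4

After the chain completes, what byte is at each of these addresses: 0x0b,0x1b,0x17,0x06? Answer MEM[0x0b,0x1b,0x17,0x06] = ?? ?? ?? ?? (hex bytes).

MEM[0x0b,0x1b,0x17,0x06] = fe 27 68 2f

[0] 0x03->0x0e len=8 : a4 f6 3c 28 1b 23 d2 db
[1] 0x1d->0x05 len=8 : 27 2f 49 21 54 fe 03 a9
[2] 0x1f->0x08 len=4 : 49 21 54 fe
[3] 0x0b->0x07 len=3 : fe a9 5c
[4] 0x26->0x11 len=3 : 8b a9 bb
[5] 0x03->0x19 len=4 : a4 f6 27 2f
query mem[0x0b]=0xfe, mem[0x1b]=0x27, mem[0x17]=0x68, mem[0x06]=0x2f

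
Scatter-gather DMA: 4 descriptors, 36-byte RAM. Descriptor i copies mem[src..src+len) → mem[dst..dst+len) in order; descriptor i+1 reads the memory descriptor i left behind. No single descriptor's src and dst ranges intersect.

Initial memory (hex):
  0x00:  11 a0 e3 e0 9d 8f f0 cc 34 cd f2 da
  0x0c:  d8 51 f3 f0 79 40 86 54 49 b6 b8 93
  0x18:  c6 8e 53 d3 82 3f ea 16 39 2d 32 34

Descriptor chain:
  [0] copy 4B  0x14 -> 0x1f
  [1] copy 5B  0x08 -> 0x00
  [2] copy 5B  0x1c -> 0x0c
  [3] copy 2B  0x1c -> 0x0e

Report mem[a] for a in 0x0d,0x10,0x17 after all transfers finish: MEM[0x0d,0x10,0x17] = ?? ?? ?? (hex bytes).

#0 dst[0x1f+4] := {0x49,0xb6,0xb8,0x93}
#1 dst[0x00+5] := {0x34,0xcd,0xf2,0xda,0xd8}
#2 dst[0x0c+5] := {0x82,0x3f,0xea,0x49,0xb6}
#3 dst[0x0e+2] := {0x82,0x3f}
query mem[0x0d]=0x3f, mem[0x10]=0xb6, mem[0x17]=0x93

MEM[0x0d,0x10,0x17] = 3f b6 93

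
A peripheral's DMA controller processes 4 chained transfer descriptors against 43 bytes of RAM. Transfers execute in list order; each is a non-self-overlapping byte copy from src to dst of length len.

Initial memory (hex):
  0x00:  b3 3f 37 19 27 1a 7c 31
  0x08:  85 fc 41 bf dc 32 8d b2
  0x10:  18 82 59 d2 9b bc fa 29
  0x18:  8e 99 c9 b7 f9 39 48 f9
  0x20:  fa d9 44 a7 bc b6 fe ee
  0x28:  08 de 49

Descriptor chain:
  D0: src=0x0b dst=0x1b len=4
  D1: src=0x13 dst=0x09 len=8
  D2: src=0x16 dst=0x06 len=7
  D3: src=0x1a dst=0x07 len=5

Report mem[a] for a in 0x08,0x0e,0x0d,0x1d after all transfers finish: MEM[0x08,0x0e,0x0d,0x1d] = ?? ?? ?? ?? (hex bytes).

D0: mem[0x1b..0x1e] <- [bf dc 32 8d]
D1: mem[0x09..0x10] <- [d2 9b bc fa 29 8e 99 c9]
D2: mem[0x06..0x0c] <- [fa 29 8e 99 c9 bf dc]
D3: mem[0x07..0x0b] <- [c9 bf dc 32 8d]
query mem[0x08]=0xbf, mem[0x0e]=0x8e, mem[0x0d]=0x29, mem[0x1d]=0x32

MEM[0x08,0x0e,0x0d,0x1d] = bf 8e 29 32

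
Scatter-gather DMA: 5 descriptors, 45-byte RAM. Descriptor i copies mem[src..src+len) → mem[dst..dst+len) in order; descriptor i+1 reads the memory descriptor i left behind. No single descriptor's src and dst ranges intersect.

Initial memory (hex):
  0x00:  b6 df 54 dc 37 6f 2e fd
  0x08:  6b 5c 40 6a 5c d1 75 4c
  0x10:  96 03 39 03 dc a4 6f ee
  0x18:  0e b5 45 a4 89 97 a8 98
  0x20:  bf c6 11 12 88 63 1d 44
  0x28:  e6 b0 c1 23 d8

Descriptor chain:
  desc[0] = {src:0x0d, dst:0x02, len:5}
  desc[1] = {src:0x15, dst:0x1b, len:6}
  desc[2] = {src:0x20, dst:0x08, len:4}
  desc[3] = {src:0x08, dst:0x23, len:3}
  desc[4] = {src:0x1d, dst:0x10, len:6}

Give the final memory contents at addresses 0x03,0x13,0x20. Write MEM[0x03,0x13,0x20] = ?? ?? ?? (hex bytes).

D0: mem[0x02..0x06] <- [d1 75 4c 96 03]
D1: mem[0x1b..0x20] <- [a4 6f ee 0e b5 45]
D2: mem[0x08..0x0b] <- [45 c6 11 12]
D3: mem[0x23..0x25] <- [45 c6 11]
D4: mem[0x10..0x15] <- [ee 0e b5 45 c6 11]
query mem[0x03]=0x75, mem[0x13]=0x45, mem[0x20]=0x45

MEM[0x03,0x13,0x20] = 75 45 45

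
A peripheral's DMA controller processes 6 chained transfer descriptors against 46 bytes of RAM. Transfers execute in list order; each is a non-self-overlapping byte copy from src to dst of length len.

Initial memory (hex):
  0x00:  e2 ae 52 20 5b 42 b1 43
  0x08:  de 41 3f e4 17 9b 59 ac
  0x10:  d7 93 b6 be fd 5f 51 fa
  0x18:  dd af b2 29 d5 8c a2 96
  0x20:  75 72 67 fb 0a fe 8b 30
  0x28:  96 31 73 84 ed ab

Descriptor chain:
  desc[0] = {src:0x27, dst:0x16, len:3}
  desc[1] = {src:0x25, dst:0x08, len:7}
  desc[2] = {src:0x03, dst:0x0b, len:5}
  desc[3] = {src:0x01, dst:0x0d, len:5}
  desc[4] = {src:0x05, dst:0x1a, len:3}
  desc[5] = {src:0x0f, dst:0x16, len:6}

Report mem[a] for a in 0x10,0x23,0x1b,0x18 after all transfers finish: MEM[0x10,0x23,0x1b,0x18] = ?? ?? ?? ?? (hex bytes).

MEM[0x10,0x23,0x1b,0x18] = 5b fb fd 42

#0 dst[0x16+3] := {0x30,0x96,0x31}
#1 dst[0x08+7] := {0xfe,0x8b,0x30,0x96,0x31,0x73,0x84}
#2 dst[0x0b+5] := {0x20,0x5b,0x42,0xb1,0x43}
#3 dst[0x0d+5] := {0xae,0x52,0x20,0x5b,0x42}
#4 dst[0x1a+3] := {0x42,0xb1,0x43}
#5 dst[0x16+6] := {0x20,0x5b,0x42,0xb6,0xbe,0xfd}
query mem[0x10]=0x5b, mem[0x23]=0xfb, mem[0x1b]=0xfd, mem[0x18]=0x42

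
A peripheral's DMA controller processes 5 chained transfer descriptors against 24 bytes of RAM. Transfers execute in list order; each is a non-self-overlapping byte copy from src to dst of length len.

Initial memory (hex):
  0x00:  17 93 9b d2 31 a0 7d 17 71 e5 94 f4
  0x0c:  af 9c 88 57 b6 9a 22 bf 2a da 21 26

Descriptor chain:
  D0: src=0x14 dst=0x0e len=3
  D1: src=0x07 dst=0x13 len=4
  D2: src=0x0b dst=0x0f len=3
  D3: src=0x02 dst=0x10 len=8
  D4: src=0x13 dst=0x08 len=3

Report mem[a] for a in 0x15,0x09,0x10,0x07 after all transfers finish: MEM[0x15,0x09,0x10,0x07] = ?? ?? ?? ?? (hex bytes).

#0 dst[0x0e+3] := {0x2a,0xda,0x21}
#1 dst[0x13+4] := {0x17,0x71,0xe5,0x94}
#2 dst[0x0f+3] := {0xf4,0xaf,0x9c}
#3 dst[0x10+8] := {0x9b,0xd2,0x31,0xa0,0x7d,0x17,0x71,0xe5}
#4 dst[0x08+3] := {0xa0,0x7d,0x17}
query mem[0x15]=0x17, mem[0x09]=0x7d, mem[0x10]=0x9b, mem[0x07]=0x17

MEM[0x15,0x09,0x10,0x07] = 17 7d 9b 17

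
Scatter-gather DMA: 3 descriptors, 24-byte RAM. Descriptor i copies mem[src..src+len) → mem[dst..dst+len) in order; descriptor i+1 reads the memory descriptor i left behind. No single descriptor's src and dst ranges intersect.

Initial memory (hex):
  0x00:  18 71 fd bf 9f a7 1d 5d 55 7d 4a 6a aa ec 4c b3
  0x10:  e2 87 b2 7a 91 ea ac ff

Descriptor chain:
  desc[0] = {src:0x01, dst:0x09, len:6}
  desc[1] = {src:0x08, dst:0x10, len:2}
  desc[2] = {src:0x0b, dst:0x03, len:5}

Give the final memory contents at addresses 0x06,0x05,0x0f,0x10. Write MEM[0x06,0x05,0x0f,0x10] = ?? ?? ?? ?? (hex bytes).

MEM[0x06,0x05,0x0f,0x10] = 1d a7 b3 55

#0 dst[0x09+6] := {0x71,0xfd,0xbf,0x9f,0xa7,0x1d}
#1 dst[0x10+2] := {0x55,0x71}
#2 dst[0x03+5] := {0xbf,0x9f,0xa7,0x1d,0xb3}
query mem[0x06]=0x1d, mem[0x05]=0xa7, mem[0x0f]=0xb3, mem[0x10]=0x55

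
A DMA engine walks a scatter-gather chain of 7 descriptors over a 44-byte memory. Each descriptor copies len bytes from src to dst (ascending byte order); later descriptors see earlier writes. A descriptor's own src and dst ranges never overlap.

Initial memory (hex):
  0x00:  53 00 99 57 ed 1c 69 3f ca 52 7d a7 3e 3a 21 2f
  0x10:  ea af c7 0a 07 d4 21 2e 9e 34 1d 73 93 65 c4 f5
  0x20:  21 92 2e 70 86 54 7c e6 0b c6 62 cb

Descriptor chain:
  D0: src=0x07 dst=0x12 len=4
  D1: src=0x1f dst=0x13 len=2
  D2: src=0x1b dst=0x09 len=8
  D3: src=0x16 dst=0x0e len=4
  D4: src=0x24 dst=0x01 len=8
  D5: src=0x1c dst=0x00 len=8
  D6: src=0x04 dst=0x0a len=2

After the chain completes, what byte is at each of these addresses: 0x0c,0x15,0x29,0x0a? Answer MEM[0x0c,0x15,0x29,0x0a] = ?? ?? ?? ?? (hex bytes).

  after D0: wrote 4B at 0x12 = 3fca527d
  after D1: wrote 2B at 0x13 = f521
  after D2: wrote 8B at 0x09 = 739365c4f521922e
  after D3: wrote 4B at 0x0e = 212e9e34
  after D4: wrote 8B at 0x01 = 86547ce60bc662cb
  after D5: wrote 8B at 0x00 = 9365c4f521922e70
  after D6: wrote 2B at 0x0a = 2192
query mem[0x0c]=0xc4, mem[0x15]=0x7d, mem[0x29]=0xc6, mem[0x0a]=0x21

MEM[0x0c,0x15,0x29,0x0a] = c4 7d c6 21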